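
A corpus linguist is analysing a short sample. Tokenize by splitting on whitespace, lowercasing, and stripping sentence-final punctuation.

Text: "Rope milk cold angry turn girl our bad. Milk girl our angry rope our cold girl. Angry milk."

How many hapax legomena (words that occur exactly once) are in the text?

Frequencies: milk:3, angry:3, girl:3, our:3, rope:2, cold:2, turn:1, bad:1
Hapax (freq=1): bad, turn

2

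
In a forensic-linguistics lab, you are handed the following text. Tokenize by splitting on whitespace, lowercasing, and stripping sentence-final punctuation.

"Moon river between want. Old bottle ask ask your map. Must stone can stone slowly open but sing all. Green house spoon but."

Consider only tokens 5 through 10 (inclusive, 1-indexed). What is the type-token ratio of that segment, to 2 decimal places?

0.83

Segment tokens 5–10: old, bottle, ask, ask, your, map
Segment N = 6, segment V = 5.
TTR = 5 / 6 = 0.83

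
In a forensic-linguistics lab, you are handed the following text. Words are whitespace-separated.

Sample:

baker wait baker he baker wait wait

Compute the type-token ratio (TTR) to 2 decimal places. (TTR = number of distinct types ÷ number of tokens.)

N = 7 tokens, V = 3 types.
TTR = V / N = 3 / 7 = 0.43

0.43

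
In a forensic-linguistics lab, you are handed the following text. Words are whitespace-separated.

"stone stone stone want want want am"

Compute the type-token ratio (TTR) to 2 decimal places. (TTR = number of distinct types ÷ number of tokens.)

N = 7 tokens, V = 3 types.
TTR = V / N = 3 / 7 = 0.43

0.43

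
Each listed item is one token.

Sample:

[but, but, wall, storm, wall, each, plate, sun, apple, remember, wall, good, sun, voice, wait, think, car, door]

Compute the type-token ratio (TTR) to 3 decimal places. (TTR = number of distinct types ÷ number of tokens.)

0.778

N = 18 tokens, V = 14 types.
TTR = V / N = 14 / 18 = 0.778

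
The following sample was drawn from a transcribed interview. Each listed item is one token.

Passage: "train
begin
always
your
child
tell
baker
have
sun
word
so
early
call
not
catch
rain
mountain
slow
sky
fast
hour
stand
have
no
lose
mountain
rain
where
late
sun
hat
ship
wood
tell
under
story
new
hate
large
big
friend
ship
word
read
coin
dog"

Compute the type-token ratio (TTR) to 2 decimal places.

0.85

N = 46 tokens, V = 39 types.
TTR = V / N = 39 / 46 = 0.85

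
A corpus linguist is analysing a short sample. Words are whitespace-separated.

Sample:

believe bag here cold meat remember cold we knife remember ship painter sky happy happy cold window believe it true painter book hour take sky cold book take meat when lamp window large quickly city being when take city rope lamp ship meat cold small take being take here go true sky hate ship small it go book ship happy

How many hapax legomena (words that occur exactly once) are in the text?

8

Frequencies: cold:5, take:5, ship:4, meat:3, sky:3, happy:3, book:3, believe:2, here:2, remember:2, painter:2, window:2, it:2, true:2, when:2, lamp:2, city:2, being:2, small:2, go:2, … (8 more, each freq 1)
Hapax (freq=1): bag, hate, hour, knife, large, quickly, rope, we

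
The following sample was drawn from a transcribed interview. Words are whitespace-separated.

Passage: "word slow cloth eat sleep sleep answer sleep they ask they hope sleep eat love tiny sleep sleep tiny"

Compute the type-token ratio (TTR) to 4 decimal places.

0.5789

N = 19 tokens, V = 11 types.
TTR = V / N = 11 / 19 = 0.5789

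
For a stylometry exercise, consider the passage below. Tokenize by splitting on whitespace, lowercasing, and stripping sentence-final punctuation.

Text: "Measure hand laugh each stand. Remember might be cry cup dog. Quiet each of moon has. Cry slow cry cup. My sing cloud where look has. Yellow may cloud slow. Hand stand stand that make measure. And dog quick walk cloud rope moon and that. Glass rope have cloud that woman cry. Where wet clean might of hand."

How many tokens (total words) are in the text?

Tokens: measure, hand, laugh, each, stand, remember, might, be, cry, cup, dog, quiet, each, of, moon, has, cry, slow, cry, cup, my, sing, cloud, where, look, has, yellow, may, cloud, slow, hand, stand, stand, that, make, measure, and, dog, quick, walk, cloud, rope, moon, and, that, glass, rope, have, cloud, that, woman, cry, where, wet, clean, might, of, hand
N = 58

58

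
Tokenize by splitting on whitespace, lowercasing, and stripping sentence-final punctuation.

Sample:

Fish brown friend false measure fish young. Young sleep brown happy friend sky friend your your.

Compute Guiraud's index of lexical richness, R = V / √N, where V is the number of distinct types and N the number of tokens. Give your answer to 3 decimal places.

N = 16, V = 10.
√N = 4.000000
R = 10 / 4.000000 = 2.500

2.500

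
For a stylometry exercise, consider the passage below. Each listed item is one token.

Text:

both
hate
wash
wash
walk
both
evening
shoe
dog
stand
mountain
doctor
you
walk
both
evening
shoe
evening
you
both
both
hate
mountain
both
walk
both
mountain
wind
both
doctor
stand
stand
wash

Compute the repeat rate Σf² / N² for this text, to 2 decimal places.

Frequencies: both:8, wash:3, walk:3, evening:3, stand:3, mountain:3, hate:2, shoe:2, doctor:2, you:2, dog:1, wind:1
Σf² = 127; N² = 1089
Repeat rate = 127 / 1089 = 0.12

0.12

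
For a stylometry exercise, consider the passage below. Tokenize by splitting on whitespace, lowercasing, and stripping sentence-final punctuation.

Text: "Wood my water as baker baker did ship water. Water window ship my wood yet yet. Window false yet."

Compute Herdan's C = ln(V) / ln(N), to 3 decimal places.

N = 19, V = 10.
ln(V) = 2.302585, ln(N) = 2.944439
C = 2.302585 / 2.944439 = 0.782

0.782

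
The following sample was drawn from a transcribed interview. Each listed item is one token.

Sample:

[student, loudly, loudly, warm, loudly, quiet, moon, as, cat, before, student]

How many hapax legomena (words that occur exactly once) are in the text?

Frequencies: loudly:3, student:2, warm:1, quiet:1, moon:1, as:1, cat:1, before:1
Hapax (freq=1): as, before, cat, moon, quiet, warm

6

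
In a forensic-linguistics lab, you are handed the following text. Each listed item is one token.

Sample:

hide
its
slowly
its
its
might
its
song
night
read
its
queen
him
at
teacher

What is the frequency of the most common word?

5

Frequencies: its:5, hide:1, slowly:1, might:1, song:1, night:1, read:1, queen:1, him:1, at:1, teacher:1
Most common: 'its' with frequency 5.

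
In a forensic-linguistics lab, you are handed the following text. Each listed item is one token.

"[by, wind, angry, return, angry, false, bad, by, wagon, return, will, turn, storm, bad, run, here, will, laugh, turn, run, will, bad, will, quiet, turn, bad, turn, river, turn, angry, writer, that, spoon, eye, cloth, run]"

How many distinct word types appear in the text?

20

Distinct types: {angry, bad, by, cloth, eye, false, here, laugh, quiet, return, river, run, spoon, storm, that, turn, wagon, will, wind, writer}
V = 20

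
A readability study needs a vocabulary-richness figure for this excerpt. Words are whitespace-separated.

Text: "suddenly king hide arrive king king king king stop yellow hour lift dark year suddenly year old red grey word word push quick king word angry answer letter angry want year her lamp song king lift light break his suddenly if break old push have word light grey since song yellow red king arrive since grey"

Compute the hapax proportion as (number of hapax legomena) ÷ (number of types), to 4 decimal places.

Frequencies: king:8, word:4, suddenly:3, year:3, grey:3, arrive:2, yellow:2, lift:2, old:2, red:2, push:2, angry:2, song:2, light:2, break:2, since:2, hide:1, stop:1, hour:1, dark:1, … (9 more, each freq 1)
Hapax count = 13; type count = 29.
Ratio = 13 / 29 = 0.4483

0.4483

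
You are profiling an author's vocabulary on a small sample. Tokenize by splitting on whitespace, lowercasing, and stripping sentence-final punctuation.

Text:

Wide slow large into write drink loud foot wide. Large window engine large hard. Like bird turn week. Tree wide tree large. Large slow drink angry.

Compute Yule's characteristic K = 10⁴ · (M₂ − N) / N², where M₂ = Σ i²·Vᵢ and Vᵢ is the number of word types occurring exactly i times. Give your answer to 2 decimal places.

473.37

Frequencies: large:5, wide:3, slow:2, drink:2, tree:2, into:1, write:1, loud:1, foot:1, window:1, engine:1, hard:1, like:1, bird:1, turn:1, week:1, angry:1
N = 26. Frequency spectrum: V_1=12, V_2=3, V_3=1, V_5=1
M₂ = 1²·12 + 2²·3 + 3²·1 + 5²·1 = 58
K = 10000 × (58 − 26) / 26² = 473.37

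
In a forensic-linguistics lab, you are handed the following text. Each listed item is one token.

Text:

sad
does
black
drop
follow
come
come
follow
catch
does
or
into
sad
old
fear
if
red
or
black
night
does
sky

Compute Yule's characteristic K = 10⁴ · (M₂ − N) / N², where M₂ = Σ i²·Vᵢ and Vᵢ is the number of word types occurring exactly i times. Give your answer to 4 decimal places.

330.5785

Frequencies: does:3, sad:2, black:2, follow:2, come:2, or:2, drop:1, catch:1, into:1, old:1, fear:1, if:1, red:1, night:1, sky:1
N = 22. Frequency spectrum: V_1=9, V_2=5, V_3=1
M₂ = 1²·9 + 2²·5 + 3²·1 = 38
K = 10000 × (38 − 22) / 22² = 330.5785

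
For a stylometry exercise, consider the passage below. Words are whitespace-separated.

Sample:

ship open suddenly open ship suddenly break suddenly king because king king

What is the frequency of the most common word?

3

Frequencies: suddenly:3, king:3, ship:2, open:2, break:1, because:1
Most common: 'suddenly' with frequency 3.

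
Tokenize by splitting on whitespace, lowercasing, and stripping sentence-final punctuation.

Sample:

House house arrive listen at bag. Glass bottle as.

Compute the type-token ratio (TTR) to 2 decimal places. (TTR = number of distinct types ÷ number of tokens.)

N = 9 tokens, V = 8 types.
TTR = V / N = 8 / 9 = 0.89

0.89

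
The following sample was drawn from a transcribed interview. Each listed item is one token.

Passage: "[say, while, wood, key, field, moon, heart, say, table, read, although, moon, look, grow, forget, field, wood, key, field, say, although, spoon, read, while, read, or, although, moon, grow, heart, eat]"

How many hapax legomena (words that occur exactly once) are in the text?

6

Frequencies: say:3, field:3, moon:3, read:3, although:3, while:2, wood:2, key:2, heart:2, grow:2, table:1, look:1, forget:1, spoon:1, or:1, eat:1
Hapax (freq=1): eat, forget, look, or, spoon, table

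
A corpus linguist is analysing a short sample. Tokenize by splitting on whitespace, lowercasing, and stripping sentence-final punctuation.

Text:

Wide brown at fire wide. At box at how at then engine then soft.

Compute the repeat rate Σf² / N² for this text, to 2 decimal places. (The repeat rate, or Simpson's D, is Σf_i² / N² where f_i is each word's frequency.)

0.15

Frequencies: at:4, wide:2, then:2, brown:1, fire:1, box:1, how:1, engine:1, soft:1
Σf² = 30; N² = 196
Repeat rate = 30 / 196 = 0.15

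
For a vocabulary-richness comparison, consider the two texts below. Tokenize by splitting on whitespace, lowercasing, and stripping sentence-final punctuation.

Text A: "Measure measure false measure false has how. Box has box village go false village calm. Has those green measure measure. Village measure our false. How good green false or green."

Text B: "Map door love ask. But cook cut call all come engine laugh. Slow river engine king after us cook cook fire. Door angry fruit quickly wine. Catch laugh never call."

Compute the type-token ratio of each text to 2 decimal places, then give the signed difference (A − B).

-0.37

TTR(A) = 13/30 = 0.43
TTR(B) = 24/30 = 0.80
Difference = 0.43 − 0.80 = -0.37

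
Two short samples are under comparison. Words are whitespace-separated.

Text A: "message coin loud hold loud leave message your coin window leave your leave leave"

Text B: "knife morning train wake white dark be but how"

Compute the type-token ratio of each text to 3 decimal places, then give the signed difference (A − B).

-0.500

TTR(A) = 7/14 = 0.500
TTR(B) = 9/9 = 1.000
Difference = 0.500 − 1.000 = -0.500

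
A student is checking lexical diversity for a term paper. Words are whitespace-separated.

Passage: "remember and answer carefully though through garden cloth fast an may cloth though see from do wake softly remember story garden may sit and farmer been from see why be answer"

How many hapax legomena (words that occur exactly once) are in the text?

Frequencies: remember:2, and:2, answer:2, though:2, garden:2, cloth:2, may:2, see:2, from:2, carefully:1, through:1, fast:1, an:1, do:1, wake:1, softly:1, story:1, sit:1, farmer:1, been:1, … (2 more, each freq 1)
Hapax (freq=1): an, be, been, carefully, do, farmer, fast, sit, softly, story, through, wake, why

13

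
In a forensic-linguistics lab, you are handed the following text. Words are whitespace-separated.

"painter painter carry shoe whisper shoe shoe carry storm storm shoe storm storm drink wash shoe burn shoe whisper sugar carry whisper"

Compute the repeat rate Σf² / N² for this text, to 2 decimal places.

Frequencies: shoe:6, storm:4, carry:3, whisper:3, painter:2, drink:1, wash:1, burn:1, sugar:1
Σf² = 78; N² = 484
Repeat rate = 78 / 484 = 0.16

0.16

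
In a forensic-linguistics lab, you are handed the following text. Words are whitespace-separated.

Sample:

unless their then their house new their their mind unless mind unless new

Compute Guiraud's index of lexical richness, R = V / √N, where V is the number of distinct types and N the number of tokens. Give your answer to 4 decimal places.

1.6641

N = 13, V = 6.
√N = 3.605551
R = 6 / 3.605551 = 1.6641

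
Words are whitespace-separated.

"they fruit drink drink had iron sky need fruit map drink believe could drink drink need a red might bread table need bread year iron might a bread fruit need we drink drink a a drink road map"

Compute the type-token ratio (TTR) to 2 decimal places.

N = 38 tokens, V = 18 types.
TTR = V / N = 18 / 38 = 0.47

0.47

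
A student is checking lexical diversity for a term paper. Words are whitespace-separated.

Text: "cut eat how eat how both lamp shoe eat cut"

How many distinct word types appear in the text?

6

Distinct types: {both, cut, eat, how, lamp, shoe}
V = 6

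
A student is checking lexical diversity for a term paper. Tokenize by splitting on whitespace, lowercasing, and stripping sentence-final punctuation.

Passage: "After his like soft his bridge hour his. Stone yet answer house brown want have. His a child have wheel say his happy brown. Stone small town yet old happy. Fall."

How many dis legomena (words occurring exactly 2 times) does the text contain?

Frequencies: his:5, stone:2, yet:2, brown:2, have:2, happy:2, after:1, like:1, soft:1, bridge:1, hour:1, answer:1, house:1, want:1, a:1, child:1, wheel:1, say:1, small:1, town:1, … (2 more, each freq 1)
Words with frequency 2: brown, happy, have, stone, yet

5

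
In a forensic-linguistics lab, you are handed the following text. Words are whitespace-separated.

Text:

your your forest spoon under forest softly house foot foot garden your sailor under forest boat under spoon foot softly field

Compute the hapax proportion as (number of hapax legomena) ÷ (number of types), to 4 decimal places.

Frequencies: your:3, forest:3, under:3, foot:3, spoon:2, softly:2, house:1, garden:1, sailor:1, boat:1, field:1
Hapax count = 5; type count = 11.
Ratio = 5 / 11 = 0.4545

0.4545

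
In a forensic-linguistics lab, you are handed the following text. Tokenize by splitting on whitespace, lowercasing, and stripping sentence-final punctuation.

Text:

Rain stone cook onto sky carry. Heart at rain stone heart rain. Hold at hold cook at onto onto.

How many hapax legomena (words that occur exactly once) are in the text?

2

Frequencies: rain:3, onto:3, at:3, stone:2, cook:2, heart:2, hold:2, sky:1, carry:1
Hapax (freq=1): carry, sky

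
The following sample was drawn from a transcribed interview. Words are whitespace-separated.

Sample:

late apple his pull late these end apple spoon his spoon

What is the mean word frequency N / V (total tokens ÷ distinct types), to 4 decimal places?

1.5714

N = 11 tokens, V = 7 types.
Mean frequency = N / V = 11 / 7 = 1.5714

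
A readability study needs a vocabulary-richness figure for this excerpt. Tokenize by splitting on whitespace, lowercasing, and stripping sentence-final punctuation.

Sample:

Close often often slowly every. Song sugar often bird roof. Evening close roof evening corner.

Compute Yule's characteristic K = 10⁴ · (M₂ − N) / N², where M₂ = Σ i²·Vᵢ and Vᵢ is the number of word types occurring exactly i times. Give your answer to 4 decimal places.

533.3333

Frequencies: often:3, close:2, roof:2, evening:2, slowly:1, every:1, song:1, sugar:1, bird:1, corner:1
N = 15. Frequency spectrum: V_1=6, V_2=3, V_3=1
M₂ = 1²·6 + 2²·3 + 3²·1 = 27
K = 10000 × (27 − 15) / 15² = 533.3333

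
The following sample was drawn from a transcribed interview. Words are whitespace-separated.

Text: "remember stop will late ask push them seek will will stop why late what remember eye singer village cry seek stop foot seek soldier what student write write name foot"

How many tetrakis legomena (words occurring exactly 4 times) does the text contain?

0

Frequencies: stop:3, will:3, seek:3, remember:2, late:2, what:2, foot:2, write:2, ask:1, push:1, them:1, why:1, eye:1, singer:1, village:1, cry:1, soldier:1, student:1, name:1
Words with frequency 4: (none)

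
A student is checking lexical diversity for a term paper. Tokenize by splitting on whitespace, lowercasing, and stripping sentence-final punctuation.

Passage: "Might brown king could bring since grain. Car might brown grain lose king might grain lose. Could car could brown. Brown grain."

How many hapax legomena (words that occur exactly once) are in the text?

Frequencies: brown:4, grain:4, might:3, could:3, king:2, car:2, lose:2, bring:1, since:1
Hapax (freq=1): bring, since

2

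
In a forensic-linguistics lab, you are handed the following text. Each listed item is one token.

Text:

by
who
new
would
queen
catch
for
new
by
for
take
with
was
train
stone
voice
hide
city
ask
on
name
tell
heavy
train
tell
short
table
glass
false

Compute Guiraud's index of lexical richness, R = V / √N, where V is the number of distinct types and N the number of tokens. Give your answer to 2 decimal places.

4.46

N = 29, V = 24.
√N = 5.385165
R = 24 / 5.385165 = 4.46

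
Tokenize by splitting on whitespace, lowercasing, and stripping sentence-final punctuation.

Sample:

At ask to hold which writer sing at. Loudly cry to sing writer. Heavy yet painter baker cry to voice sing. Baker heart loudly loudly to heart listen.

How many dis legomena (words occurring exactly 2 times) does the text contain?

Frequencies: to:4, sing:3, loudly:3, at:2, writer:2, cry:2, baker:2, heart:2, ask:1, hold:1, which:1, heavy:1, yet:1, painter:1, voice:1, listen:1
Words with frequency 2: at, baker, cry, heart, writer

5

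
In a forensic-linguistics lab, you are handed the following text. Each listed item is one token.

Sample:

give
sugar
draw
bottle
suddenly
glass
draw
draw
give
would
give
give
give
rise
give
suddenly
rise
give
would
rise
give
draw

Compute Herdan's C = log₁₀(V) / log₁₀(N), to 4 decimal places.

N = 22, V = 8.
log₁₀(V) = 0.903090, log₁₀(N) = 1.342423
C = 0.903090 / 1.342423 = 0.6727

0.6727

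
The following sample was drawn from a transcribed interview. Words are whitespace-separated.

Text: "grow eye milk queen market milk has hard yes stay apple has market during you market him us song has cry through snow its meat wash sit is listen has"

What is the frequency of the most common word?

4

Frequencies: has:4, market:3, milk:2, grow:1, eye:1, queen:1, hard:1, yes:1, stay:1, apple:1, during:1, you:1, him:1, us:1, song:1, cry:1, through:1, snow:1, its:1, meat:1, … (4 more, each freq 1)
Most common: 'has' with frequency 4.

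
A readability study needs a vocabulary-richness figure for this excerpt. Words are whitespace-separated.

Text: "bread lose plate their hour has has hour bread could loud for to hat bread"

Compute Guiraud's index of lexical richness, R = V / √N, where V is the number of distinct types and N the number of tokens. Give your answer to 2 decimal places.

2.84

N = 15, V = 11.
√N = 3.872983
R = 11 / 3.872983 = 2.84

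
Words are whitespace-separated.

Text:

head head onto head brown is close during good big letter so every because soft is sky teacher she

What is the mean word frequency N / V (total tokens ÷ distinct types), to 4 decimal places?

1.1875

N = 19 tokens, V = 16 types.
Mean frequency = N / V = 19 / 16 = 1.1875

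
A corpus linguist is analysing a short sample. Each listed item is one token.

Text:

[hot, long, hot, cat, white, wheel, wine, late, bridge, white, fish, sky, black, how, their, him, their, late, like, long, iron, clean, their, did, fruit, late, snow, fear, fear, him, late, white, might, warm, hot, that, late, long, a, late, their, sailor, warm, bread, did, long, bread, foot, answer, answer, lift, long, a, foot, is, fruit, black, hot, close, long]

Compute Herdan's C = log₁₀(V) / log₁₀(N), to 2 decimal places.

N = 60, V = 32.
log₁₀(V) = 1.505150, log₁₀(N) = 1.778151
C = 1.505150 / 1.778151 = 0.85

0.85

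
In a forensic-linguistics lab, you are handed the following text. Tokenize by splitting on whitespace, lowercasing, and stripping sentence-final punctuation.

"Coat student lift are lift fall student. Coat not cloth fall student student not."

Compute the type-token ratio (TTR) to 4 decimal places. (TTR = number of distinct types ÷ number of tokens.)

N = 14 tokens, V = 7 types.
TTR = V / N = 7 / 14 = 0.5000

0.5000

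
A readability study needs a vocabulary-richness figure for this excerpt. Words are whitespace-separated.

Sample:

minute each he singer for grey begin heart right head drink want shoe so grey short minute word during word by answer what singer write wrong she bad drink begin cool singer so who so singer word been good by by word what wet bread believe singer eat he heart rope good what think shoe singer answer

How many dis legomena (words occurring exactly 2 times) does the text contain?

9

Frequencies: singer:6, word:4, so:3, by:3, what:3, minute:2, he:2, grey:2, begin:2, heart:2, drink:2, shoe:2, answer:2, good:2, each:1, for:1, right:1, head:1, want:1, short:1, … (14 more, each freq 1)
Words with frequency 2: answer, begin, drink, good, grey, he, heart, minute, shoe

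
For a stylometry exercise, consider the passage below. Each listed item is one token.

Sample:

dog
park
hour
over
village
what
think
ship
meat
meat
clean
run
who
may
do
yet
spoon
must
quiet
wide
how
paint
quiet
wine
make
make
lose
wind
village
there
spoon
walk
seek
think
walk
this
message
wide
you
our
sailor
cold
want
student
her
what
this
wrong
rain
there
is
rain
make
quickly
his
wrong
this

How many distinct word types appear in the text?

42

Distinct types: {clean, cold, do, dog, her, his, hour, how, is, lose, make, may, meat, message, must, our, over, paint, park, quickly, quiet, rain, run, sailor, seek, ship, spoon, student, there, think, this, village, walk, want, what, who, wide, wind, wine, wrong, yet, you}
V = 42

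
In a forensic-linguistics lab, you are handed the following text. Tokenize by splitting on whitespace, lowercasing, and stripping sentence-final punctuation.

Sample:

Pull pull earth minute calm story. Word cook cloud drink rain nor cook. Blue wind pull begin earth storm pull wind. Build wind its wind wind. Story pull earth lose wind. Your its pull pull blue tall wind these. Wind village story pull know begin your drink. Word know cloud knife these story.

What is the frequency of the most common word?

Frequencies: pull:8, wind:8, story:4, earth:3, word:2, cook:2, cloud:2, drink:2, blue:2, begin:2, its:2, your:2, these:2, know:2, minute:1, calm:1, rain:1, nor:1, storm:1, build:1, … (4 more, each freq 1)
Most common: 'pull' with frequency 8.

8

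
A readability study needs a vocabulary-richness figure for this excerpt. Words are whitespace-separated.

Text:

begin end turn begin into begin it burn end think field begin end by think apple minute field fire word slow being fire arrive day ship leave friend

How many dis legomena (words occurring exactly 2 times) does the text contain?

Frequencies: begin:4, end:3, think:2, field:2, fire:2, turn:1, into:1, it:1, burn:1, by:1, apple:1, minute:1, word:1, slow:1, being:1, arrive:1, day:1, ship:1, leave:1, friend:1
Words with frequency 2: field, fire, think

3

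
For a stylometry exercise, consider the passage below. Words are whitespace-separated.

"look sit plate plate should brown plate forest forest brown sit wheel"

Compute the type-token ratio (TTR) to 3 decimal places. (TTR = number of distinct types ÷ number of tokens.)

N = 12 tokens, V = 7 types.
TTR = V / N = 7 / 12 = 0.583

0.583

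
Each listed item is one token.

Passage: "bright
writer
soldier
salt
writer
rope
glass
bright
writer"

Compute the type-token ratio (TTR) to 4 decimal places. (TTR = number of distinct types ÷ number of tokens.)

N = 9 tokens, V = 6 types.
TTR = V / N = 6 / 9 = 0.6667

0.6667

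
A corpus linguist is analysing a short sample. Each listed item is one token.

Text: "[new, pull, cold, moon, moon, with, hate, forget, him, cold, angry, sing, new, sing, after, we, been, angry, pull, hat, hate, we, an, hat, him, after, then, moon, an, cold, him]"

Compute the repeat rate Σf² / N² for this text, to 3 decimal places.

0.070

Frequencies: cold:3, moon:3, him:3, new:2, pull:2, hate:2, angry:2, sing:2, after:2, we:2, hat:2, an:2, with:1, forget:1, been:1, then:1
Σf² = 67; N² = 961
Repeat rate = 67 / 961 = 0.070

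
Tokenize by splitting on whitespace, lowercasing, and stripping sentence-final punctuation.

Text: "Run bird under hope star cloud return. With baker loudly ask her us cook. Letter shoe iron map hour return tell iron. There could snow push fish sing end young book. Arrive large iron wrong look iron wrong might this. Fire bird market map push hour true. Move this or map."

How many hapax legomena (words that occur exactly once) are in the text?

Frequencies: iron:4, map:3, bird:2, return:2, hour:2, push:2, wrong:2, this:2, run:1, under:1, hope:1, star:1, cloud:1, with:1, baker:1, loudly:1, ask:1, her:1, us:1, cook:1, … (20 more, each freq 1)
Hapax (freq=1): arrive, ask, baker, book, cloud, cook, could, end, fire, fish, her, hope, large, letter, look, loudly, market, might, move, or, run, shoe, sing, snow, star, tell, there, true, under, us, with, young

32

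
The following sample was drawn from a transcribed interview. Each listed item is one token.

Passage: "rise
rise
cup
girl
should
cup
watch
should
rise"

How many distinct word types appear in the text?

Distinct types: {cup, girl, rise, should, watch}
V = 5

5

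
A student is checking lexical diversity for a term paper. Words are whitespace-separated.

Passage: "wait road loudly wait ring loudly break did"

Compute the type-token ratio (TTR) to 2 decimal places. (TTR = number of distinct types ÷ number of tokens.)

N = 8 tokens, V = 6 types.
TTR = V / N = 6 / 8 = 0.75

0.75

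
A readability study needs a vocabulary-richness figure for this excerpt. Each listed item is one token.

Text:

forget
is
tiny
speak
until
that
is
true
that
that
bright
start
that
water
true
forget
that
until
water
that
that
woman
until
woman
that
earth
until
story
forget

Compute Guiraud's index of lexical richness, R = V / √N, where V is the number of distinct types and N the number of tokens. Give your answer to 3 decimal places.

N = 29, V = 13.
√N = 5.385165
R = 13 / 5.385165 = 2.414

2.414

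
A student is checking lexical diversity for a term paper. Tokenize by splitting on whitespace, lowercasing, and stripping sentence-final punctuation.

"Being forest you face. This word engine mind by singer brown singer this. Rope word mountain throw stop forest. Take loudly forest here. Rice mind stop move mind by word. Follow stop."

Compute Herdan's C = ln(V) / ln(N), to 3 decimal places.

N = 32, V = 21.
ln(V) = 3.044522, ln(N) = 3.465736
C = 3.044522 / 3.465736 = 0.878

0.878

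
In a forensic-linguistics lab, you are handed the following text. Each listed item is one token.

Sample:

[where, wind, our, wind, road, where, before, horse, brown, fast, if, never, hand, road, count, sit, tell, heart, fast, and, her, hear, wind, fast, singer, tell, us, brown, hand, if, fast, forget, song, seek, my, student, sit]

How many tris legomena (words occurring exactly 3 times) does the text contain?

1

Frequencies: fast:4, wind:3, where:2, road:2, brown:2, if:2, hand:2, sit:2, tell:2, our:1, before:1, horse:1, never:1, count:1, heart:1, and:1, her:1, hear:1, singer:1, us:1, … (5 more, each freq 1)
Words with frequency 3: wind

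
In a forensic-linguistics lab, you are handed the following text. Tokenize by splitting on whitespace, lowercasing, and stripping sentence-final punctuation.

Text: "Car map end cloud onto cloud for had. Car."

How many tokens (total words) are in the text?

Tokens: car, map, end, cloud, onto, cloud, for, had, car
N = 9

9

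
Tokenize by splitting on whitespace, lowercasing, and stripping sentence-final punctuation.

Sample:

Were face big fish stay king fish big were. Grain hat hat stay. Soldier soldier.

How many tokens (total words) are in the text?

15

Tokens: were, face, big, fish, stay, king, fish, big, were, grain, hat, hat, stay, soldier, soldier
N = 15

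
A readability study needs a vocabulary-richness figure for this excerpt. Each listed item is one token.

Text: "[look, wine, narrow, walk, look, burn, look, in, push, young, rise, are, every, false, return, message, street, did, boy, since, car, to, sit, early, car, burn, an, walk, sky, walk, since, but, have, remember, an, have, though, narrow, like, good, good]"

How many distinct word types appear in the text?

30

Distinct types: {an, are, boy, burn, but, car, did, early, every, false, good, have, in, like, look, message, narrow, push, remember, return, rise, since, sit, sky, street, though, to, walk, wine, young}
V = 30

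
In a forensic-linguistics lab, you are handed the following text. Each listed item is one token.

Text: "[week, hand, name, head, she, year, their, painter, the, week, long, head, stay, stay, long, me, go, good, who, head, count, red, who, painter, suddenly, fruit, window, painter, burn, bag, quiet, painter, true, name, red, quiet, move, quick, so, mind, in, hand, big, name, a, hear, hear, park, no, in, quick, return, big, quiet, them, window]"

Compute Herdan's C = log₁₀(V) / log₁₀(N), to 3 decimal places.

N = 56, V = 36.
log₁₀(V) = 1.556303, log₁₀(N) = 1.748188
C = 1.556303 / 1.748188 = 0.890

0.890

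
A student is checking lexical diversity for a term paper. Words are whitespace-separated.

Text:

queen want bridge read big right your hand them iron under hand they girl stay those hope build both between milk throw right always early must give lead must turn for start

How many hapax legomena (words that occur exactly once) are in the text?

Frequencies: right:2, hand:2, must:2, queen:1, want:1, bridge:1, read:1, big:1, your:1, them:1, iron:1, under:1, they:1, girl:1, stay:1, those:1, hope:1, build:1, both:1, between:1, … (9 more, each freq 1)
Hapax (freq=1): always, between, big, both, bridge, build, early, for, girl, give, hope, iron, lead, milk, queen, read, start, stay, them, they, those, throw, turn, under, want, your

26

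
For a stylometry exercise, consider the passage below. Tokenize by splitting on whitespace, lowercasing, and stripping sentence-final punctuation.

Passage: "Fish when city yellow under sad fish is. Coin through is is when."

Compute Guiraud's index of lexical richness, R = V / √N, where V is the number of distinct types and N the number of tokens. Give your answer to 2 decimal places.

N = 13, V = 9.
√N = 3.605551
R = 9 / 3.605551 = 2.50

2.50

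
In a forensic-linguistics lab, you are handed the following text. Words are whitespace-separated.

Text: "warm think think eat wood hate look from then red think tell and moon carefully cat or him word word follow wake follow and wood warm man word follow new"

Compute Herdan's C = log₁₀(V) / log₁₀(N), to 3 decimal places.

0.895

N = 30, V = 21.
log₁₀(V) = 1.322219, log₁₀(N) = 1.477121
C = 1.322219 / 1.477121 = 0.895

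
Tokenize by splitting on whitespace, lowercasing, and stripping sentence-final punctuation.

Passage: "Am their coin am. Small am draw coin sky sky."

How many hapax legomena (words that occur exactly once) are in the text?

Frequencies: am:3, coin:2, sky:2, their:1, small:1, draw:1
Hapax (freq=1): draw, small, their

3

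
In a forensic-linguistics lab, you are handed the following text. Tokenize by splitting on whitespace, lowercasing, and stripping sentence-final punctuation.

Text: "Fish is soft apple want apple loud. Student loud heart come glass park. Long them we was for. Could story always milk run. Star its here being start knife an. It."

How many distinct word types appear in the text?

Distinct types: {always, an, apple, being, come, could, fish, for, glass, heart, here, is, it, its, knife, long, loud, milk, park, run, soft, star, start, story, student, them, want, was, we}
V = 29

29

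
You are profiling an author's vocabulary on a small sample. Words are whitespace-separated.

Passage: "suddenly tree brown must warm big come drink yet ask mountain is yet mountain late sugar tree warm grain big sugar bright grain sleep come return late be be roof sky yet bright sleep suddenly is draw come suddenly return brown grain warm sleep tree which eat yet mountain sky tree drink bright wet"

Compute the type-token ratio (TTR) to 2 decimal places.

N = 54 tokens, V = 25 types.
TTR = V / N = 25 / 54 = 0.46

0.46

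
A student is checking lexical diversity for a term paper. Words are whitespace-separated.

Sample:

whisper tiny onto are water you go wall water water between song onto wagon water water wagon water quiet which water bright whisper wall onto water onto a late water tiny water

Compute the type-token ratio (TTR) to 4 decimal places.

0.5000

N = 32 tokens, V = 16 types.
TTR = V / N = 16 / 32 = 0.5000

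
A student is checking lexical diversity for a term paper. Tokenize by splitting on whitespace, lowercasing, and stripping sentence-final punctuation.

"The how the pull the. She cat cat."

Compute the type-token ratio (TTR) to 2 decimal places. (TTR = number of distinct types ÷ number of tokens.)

0.63

N = 8 tokens, V = 5 types.
TTR = V / N = 5 / 8 = 0.63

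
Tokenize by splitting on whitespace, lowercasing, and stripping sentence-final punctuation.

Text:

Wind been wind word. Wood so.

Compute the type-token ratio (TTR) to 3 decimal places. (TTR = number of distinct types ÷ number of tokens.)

0.833

N = 6 tokens, V = 5 types.
TTR = V / N = 5 / 6 = 0.833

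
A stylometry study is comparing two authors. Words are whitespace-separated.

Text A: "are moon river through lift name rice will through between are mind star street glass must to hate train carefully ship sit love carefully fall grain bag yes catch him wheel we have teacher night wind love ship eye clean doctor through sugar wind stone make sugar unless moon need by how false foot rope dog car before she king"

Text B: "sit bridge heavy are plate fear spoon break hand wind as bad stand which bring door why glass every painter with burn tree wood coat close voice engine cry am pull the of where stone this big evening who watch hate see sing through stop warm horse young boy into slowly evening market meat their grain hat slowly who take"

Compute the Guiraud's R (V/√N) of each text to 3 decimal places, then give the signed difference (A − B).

-0.775

A: V=51, N=60, R=6.584
B: V=57, N=60, R=7.359
Difference = 6.584 − 7.359 = -0.775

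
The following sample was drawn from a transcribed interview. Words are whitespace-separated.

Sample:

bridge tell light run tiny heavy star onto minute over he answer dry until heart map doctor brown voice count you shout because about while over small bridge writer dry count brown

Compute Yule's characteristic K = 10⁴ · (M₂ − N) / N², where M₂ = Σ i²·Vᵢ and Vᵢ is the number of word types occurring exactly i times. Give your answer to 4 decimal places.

97.6563

Frequencies: bridge:2, over:2, dry:2, brown:2, count:2, tell:1, light:1, run:1, tiny:1, heavy:1, star:1, onto:1, minute:1, he:1, answer:1, until:1, heart:1, map:1, doctor:1, voice:1, … (7 more, each freq 1)
N = 32. Frequency spectrum: V_1=22, V_2=5
M₂ = 1²·22 + 2²·5 = 42
K = 10000 × (42 − 32) / 32² = 97.6563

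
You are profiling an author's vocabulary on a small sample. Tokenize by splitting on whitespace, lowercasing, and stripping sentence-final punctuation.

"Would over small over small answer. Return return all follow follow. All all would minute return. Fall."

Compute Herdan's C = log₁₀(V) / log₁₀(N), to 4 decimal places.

N = 17, V = 9.
log₁₀(V) = 0.954243, log₁₀(N) = 1.230449
C = 0.954243 / 1.230449 = 0.7755

0.7755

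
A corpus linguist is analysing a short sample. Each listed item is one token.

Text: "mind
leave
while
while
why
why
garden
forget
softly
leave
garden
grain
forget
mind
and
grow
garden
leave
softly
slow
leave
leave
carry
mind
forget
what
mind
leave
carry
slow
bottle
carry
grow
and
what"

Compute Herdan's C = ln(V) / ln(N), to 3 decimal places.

N = 35, V = 14.
ln(V) = 2.639057, ln(N) = 3.555348
C = 2.639057 / 3.555348 = 0.742

0.742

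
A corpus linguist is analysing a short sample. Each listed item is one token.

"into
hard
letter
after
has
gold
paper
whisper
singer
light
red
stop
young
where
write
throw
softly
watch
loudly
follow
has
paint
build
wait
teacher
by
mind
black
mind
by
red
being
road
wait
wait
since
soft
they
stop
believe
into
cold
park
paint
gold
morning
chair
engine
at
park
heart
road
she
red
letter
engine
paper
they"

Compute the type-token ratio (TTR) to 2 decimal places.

0.71

N = 58 tokens, V = 41 types.
TTR = V / N = 41 / 58 = 0.71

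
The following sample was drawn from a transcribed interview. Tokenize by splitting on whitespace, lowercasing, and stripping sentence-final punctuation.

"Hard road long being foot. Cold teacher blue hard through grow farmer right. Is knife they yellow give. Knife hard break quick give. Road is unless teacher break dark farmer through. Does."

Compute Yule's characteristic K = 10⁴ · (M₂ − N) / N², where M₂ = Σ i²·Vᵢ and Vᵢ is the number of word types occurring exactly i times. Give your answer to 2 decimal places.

Frequencies: hard:3, road:2, teacher:2, through:2, farmer:2, is:2, knife:2, give:2, break:2, long:1, being:1, foot:1, cold:1, blue:1, grow:1, right:1, they:1, yellow:1, quick:1, unless:1, … (2 more, each freq 1)
N = 32. Frequency spectrum: V_1=13, V_2=8, V_3=1
M₂ = 1²·13 + 2²·8 + 3²·1 = 54
K = 10000 × (54 − 32) / 32² = 214.84

214.84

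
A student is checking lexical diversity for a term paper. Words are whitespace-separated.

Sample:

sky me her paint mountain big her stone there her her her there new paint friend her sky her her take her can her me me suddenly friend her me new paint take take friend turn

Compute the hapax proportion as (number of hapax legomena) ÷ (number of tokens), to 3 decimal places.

0.167

Frequencies: her:11, me:4, paint:3, friend:3, take:3, sky:2, there:2, new:2, mountain:1, big:1, stone:1, can:1, suddenly:1, turn:1
Hapax count = 6; token count = 36.
Ratio = 6 / 36 = 0.167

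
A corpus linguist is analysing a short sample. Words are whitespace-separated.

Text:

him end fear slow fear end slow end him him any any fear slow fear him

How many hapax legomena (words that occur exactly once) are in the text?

Frequencies: him:4, fear:4, end:3, slow:3, any:2
Hapax (freq=1): (none)

0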